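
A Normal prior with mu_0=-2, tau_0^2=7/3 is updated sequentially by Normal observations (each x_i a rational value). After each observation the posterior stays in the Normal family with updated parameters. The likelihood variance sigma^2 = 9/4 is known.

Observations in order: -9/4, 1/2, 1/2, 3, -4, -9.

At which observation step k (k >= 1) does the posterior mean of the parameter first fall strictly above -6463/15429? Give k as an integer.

obs 1: x=-9/4 → posterior Normal(-117/55, 63/55)
obs 2: x=1/2 → posterior Normal(-103/83, 63/83)
obs 3: x=1/2 → posterior Normal(-89/111, 21/37)
obs 4: x=3 → posterior Normal(-5/139, 63/139)
obs 5: x=-4 → posterior Normal(-117/167, 63/167)
obs 6: x=-9 → posterior Normal(-123/65, 21/65)

k = 4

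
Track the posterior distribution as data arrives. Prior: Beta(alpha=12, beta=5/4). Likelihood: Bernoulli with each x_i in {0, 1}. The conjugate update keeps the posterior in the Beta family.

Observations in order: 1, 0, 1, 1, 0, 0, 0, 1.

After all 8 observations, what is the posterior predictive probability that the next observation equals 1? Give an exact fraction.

obs 1: x=1 → posterior Beta(13, 5/4)
obs 2: x=0 → posterior Beta(13, 9/4)
obs 3: x=1 → posterior Beta(14, 9/4)
obs 4: x=1 → posterior Beta(15, 9/4)
obs 5: x=0 → posterior Beta(15, 13/4)
obs 6: x=0 → posterior Beta(15, 17/4)
obs 7: x=0 → posterior Beta(15, 21/4)
obs 8: x=1 → posterior Beta(16, 21/4)

64/85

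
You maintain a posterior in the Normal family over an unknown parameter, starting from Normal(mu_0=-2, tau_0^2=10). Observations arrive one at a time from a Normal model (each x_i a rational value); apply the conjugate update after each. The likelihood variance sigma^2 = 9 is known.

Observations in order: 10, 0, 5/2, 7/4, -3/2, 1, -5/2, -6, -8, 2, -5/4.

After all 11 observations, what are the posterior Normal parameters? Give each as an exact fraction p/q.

mu_0=-38/119, tau_0^2=90/119

obs 1: x=10 → posterior Normal(82/19, 90/19)
obs 2: x=0 → posterior Normal(82/29, 90/29)
obs 3: x=5/2 → posterior Normal(107/39, 30/13)
obs 4: x=7/4 → posterior Normal(249/98, 90/49)
obs 5: x=-3/2 → posterior Normal(219/118, 90/59)
obs 6: x=1 → posterior Normal(239/138, 30/23)
obs 7: x=-5/2 → posterior Normal(189/158, 90/79)
obs 8: x=-6 → posterior Normal(69/178, 90/89)
obs 9: x=-8 → posterior Normal(-91/198, 10/11)
obs 10: x=2 → posterior Normal(-51/218, 90/109)
obs 11: x=-5/4 → posterior Normal(-38/119, 90/119)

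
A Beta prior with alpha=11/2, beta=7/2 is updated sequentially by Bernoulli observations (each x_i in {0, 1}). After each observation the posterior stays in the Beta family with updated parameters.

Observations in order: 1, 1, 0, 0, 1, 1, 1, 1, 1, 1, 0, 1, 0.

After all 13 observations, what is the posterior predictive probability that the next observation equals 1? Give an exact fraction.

obs 1: x=1 → posterior Beta(13/2, 7/2)
obs 2: x=1 → posterior Beta(15/2, 7/2)
obs 3: x=0 → posterior Beta(15/2, 9/2)
obs 4: x=0 → posterior Beta(15/2, 11/2)
obs 5: x=1 → posterior Beta(17/2, 11/2)
obs 6: x=1 → posterior Beta(19/2, 11/2)
obs 7: x=1 → posterior Beta(21/2, 11/2)
obs 8: x=1 → posterior Beta(23/2, 11/2)
obs 9: x=1 → posterior Beta(25/2, 11/2)
obs 10: x=1 → posterior Beta(27/2, 11/2)
obs 11: x=0 → posterior Beta(27/2, 13/2)
obs 12: x=1 → posterior Beta(29/2, 13/2)
obs 13: x=0 → posterior Beta(29/2, 15/2)

29/44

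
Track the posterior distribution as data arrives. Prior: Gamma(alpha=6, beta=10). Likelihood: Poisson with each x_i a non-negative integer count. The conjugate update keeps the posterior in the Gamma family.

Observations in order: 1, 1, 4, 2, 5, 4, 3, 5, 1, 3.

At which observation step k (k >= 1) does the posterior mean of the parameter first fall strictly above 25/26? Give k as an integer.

k = 4

obs 1: x=1 → posterior Gamma(7, 11)
obs 2: x=1 → posterior Gamma(8, 12)
obs 3: x=4 → posterior Gamma(12, 13)
obs 4: x=2 → posterior Gamma(14, 14)
obs 5: x=5 → posterior Gamma(19, 15)
obs 6: x=4 → posterior Gamma(23, 16)
obs 7: x=3 → posterior Gamma(26, 17)
obs 8: x=5 → posterior Gamma(31, 18)
obs 9: x=1 → posterior Gamma(32, 19)
obs 10: x=3 → posterior Gamma(35, 20)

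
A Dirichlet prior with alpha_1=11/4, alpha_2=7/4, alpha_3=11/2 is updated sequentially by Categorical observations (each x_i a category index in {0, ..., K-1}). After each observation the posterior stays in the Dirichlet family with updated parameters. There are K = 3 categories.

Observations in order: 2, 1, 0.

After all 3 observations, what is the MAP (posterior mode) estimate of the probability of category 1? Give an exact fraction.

obs 1: x=2 → posterior Dirichlet(11/4, 7/4, 13/2)
obs 2: x=1 → posterior Dirichlet(11/4, 11/4, 13/2)
obs 3: x=0 → posterior Dirichlet(15/4, 11/4, 13/2)

7/40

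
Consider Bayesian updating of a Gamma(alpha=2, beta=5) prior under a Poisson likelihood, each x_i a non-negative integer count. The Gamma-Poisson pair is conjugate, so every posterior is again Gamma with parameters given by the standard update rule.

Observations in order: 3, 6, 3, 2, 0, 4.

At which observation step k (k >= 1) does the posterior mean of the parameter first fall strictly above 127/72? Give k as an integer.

k = 4

obs 1: x=3 → posterior Gamma(5, 6)
obs 2: x=6 → posterior Gamma(11, 7)
obs 3: x=3 → posterior Gamma(14, 8)
obs 4: x=2 → posterior Gamma(16, 9)
obs 5: x=0 → posterior Gamma(16, 10)
obs 6: x=4 → posterior Gamma(20, 11)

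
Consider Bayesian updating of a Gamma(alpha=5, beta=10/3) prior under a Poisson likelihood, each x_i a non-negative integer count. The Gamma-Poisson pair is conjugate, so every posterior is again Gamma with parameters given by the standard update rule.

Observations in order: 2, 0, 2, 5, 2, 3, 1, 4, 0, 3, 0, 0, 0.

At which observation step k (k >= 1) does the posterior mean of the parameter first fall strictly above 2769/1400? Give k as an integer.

obs 1: x=2 → posterior Gamma(7, 13/3)
obs 2: x=0 → posterior Gamma(7, 16/3)
obs 3: x=2 → posterior Gamma(9, 19/3)
obs 4: x=5 → posterior Gamma(14, 22/3)
obs 5: x=2 → posterior Gamma(16, 25/3)
obs 6: x=3 → posterior Gamma(19, 28/3)
obs 7: x=1 → posterior Gamma(20, 31/3)
obs 8: x=4 → posterior Gamma(24, 34/3)
obs 9: x=0 → posterior Gamma(24, 37/3)
obs 10: x=3 → posterior Gamma(27, 40/3)
obs 11: x=0 → posterior Gamma(27, 43/3)
obs 12: x=0 → posterior Gamma(27, 46/3)
obs 13: x=0 → posterior Gamma(27, 49/3)

k = 6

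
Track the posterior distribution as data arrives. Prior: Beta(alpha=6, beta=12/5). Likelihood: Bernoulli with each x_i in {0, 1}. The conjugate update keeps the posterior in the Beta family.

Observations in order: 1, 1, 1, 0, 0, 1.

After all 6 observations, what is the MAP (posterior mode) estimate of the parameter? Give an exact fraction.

obs 1: x=1 → posterior Beta(7, 12/5)
obs 2: x=1 → posterior Beta(8, 12/5)
obs 3: x=1 → posterior Beta(9, 12/5)
obs 4: x=0 → posterior Beta(9, 17/5)
obs 5: x=0 → posterior Beta(9, 22/5)
obs 6: x=1 → posterior Beta(10, 22/5)

45/62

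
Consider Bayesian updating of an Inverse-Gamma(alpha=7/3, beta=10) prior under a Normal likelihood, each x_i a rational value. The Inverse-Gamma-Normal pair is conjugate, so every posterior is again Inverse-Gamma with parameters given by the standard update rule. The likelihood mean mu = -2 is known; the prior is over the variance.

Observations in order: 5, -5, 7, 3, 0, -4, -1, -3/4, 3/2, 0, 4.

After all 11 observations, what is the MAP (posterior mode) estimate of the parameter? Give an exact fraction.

obs 1: x=5 → posterior Inverse-Gamma(17/6, 69/2)
obs 2: x=-5 → posterior Inverse-Gamma(10/3, 39)
obs 3: x=7 → posterior Inverse-Gamma(23/6, 159/2)
obs 4: x=3 → posterior Inverse-Gamma(13/3, 92)
obs 5: x=0 → posterior Inverse-Gamma(29/6, 94)
obs 6: x=-4 → posterior Inverse-Gamma(16/3, 96)
obs 7: x=-1 → posterior Inverse-Gamma(35/6, 193/2)
obs 8: x=-3/4 → posterior Inverse-Gamma(19/3, 3113/32)
obs 9: x=3/2 → posterior Inverse-Gamma(41/6, 3309/32)
obs 10: x=0 → posterior Inverse-Gamma(22/3, 3373/32)
obs 11: x=4 → posterior Inverse-Gamma(47/6, 3949/32)

11847/848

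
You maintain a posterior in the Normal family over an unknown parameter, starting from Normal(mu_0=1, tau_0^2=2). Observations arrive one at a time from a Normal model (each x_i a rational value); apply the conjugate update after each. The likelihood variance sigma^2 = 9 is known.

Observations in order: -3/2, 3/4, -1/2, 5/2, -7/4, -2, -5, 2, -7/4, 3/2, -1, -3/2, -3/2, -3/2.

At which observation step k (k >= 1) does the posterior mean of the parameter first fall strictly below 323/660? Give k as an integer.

k = 3

obs 1: x=-3/2 → posterior Normal(6/11, 18/11)
obs 2: x=3/4 → posterior Normal(15/26, 18/13)
obs 3: x=-1/2 → posterior Normal(13/30, 6/5)
obs 4: x=5/2 → posterior Normal(23/34, 18/17)
obs 5: x=-7/4 → posterior Normal(8/19, 18/19)
obs 6: x=-2 → posterior Normal(4/21, 6/7)
obs 7: x=-5 → posterior Normal(-6/23, 18/23)
obs 8: x=2 → posterior Normal(-2/25, 18/25)
obs 9: x=-7/4 → posterior Normal(-11/54, 2/3)
obs 10: x=3/2 → posterior Normal(-5/58, 18/29)
obs 11: x=-1 → posterior Normal(-9/62, 18/31)
obs 12: x=-3/2 → posterior Normal(-5/22, 6/11)
obs 13: x=-3/2 → posterior Normal(-3/10, 18/35)
obs 14: x=-3/2 → posterior Normal(-27/74, 18/37)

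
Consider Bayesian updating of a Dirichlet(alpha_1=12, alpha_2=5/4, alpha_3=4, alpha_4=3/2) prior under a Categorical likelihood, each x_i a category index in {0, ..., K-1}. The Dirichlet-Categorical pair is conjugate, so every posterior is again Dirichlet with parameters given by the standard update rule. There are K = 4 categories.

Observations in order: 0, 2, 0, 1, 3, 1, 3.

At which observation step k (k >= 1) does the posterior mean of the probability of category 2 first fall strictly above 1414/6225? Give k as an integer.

obs 1: x=0 → posterior Dirichlet(13, 5/4, 4, 3/2)
obs 2: x=2 → posterior Dirichlet(13, 5/4, 5, 3/2)
obs 3: x=0 → posterior Dirichlet(14, 5/4, 5, 3/2)
obs 4: x=1 → posterior Dirichlet(14, 9/4, 5, 3/2)
obs 5: x=3 → posterior Dirichlet(14, 9/4, 5, 5/2)
obs 6: x=1 → posterior Dirichlet(14, 13/4, 5, 5/2)
obs 7: x=3 → posterior Dirichlet(14, 13/4, 5, 7/2)

k = 2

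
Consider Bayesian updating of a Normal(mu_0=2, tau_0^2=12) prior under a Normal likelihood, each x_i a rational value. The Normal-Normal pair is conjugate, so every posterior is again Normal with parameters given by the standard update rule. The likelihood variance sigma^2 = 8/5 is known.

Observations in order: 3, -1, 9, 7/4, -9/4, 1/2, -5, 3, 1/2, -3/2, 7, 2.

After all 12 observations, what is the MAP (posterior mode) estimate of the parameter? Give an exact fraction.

37/26

obs 1: x=3 → posterior Normal(49/17, 24/17)
obs 2: x=-1 → posterior Normal(17/16, 3/4)
obs 3: x=9 → posterior Normal(169/47, 24/47)
obs 4: x=7/4 → posterior Normal(781/248, 12/31)
obs 5: x=-9/4 → posterior Normal(323/154, 24/77)
obs 6: x=1/2 → posterior Normal(169/92, 6/23)
obs 7: x=-5 → posterior Normal(94/107, 24/107)
obs 8: x=3 → posterior Normal(139/122, 12/61)
obs 9: x=1/2 → posterior Normal(293/274, 24/137)
obs 10: x=-3/2 → posterior Normal(31/38, 3/19)
obs 11: x=7 → posterior Normal(229/167, 24/167)
obs 12: x=2 → posterior Normal(37/26, 12/91)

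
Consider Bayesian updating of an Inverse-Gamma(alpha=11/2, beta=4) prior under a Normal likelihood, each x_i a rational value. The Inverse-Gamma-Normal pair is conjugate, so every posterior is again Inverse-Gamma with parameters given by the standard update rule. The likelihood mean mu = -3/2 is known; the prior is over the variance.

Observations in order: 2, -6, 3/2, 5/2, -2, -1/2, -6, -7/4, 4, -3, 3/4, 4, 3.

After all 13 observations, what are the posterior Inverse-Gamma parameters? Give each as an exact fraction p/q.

alpha=12, beta=1401/16

obs 1: x=2 → posterior Inverse-Gamma(6, 81/8)
obs 2: x=-6 → posterior Inverse-Gamma(13/2, 81/4)
obs 3: x=3/2 → posterior Inverse-Gamma(7, 99/4)
obs 4: x=5/2 → posterior Inverse-Gamma(15/2, 131/4)
obs 5: x=-2 → posterior Inverse-Gamma(8, 263/8)
obs 6: x=-1/2 → posterior Inverse-Gamma(17/2, 267/8)
obs 7: x=-6 → posterior Inverse-Gamma(9, 87/2)
obs 8: x=-7/4 → posterior Inverse-Gamma(19/2, 1393/32)
obs 9: x=4 → posterior Inverse-Gamma(10, 1877/32)
obs 10: x=-3 → posterior Inverse-Gamma(21/2, 1913/32)
obs 11: x=3/4 → posterior Inverse-Gamma(11, 997/16)
obs 12: x=4 → posterior Inverse-Gamma(23/2, 1239/16)
obs 13: x=3 → posterior Inverse-Gamma(12, 1401/16)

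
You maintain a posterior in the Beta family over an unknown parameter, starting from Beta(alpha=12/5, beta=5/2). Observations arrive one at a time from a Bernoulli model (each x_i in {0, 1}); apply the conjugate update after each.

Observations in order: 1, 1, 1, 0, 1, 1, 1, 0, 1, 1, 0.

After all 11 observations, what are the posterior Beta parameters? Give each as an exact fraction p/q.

alpha=52/5, beta=11/2

obs 1: x=1 → posterior Beta(17/5, 5/2)
obs 2: x=1 → posterior Beta(22/5, 5/2)
obs 3: x=1 → posterior Beta(27/5, 5/2)
obs 4: x=0 → posterior Beta(27/5, 7/2)
obs 5: x=1 → posterior Beta(32/5, 7/2)
obs 6: x=1 → posterior Beta(37/5, 7/2)
obs 7: x=1 → posterior Beta(42/5, 7/2)
obs 8: x=0 → posterior Beta(42/5, 9/2)
obs 9: x=1 → posterior Beta(47/5, 9/2)
obs 10: x=1 → posterior Beta(52/5, 9/2)
obs 11: x=0 → posterior Beta(52/5, 11/2)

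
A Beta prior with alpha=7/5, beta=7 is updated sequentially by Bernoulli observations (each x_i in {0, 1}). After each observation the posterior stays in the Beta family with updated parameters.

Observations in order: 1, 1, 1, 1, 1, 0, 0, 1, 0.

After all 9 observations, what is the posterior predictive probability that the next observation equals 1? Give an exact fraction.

37/87

obs 1: x=1 → posterior Beta(12/5, 7)
obs 2: x=1 → posterior Beta(17/5, 7)
obs 3: x=1 → posterior Beta(22/5, 7)
obs 4: x=1 → posterior Beta(27/5, 7)
obs 5: x=1 → posterior Beta(32/5, 7)
obs 6: x=0 → posterior Beta(32/5, 8)
obs 7: x=0 → posterior Beta(32/5, 9)
obs 8: x=1 → posterior Beta(37/5, 9)
obs 9: x=0 → posterior Beta(37/5, 10)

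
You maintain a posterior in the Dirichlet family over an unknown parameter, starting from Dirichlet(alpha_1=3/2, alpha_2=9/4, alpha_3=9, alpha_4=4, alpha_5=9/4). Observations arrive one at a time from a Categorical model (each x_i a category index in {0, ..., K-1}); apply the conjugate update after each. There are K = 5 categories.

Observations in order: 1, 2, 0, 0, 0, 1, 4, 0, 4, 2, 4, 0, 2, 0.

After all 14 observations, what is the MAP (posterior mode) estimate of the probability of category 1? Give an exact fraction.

obs 1: x=1 → posterior Dirichlet(3/2, 13/4, 9, 4, 9/4)
obs 2: x=2 → posterior Dirichlet(3/2, 13/4, 10, 4, 9/4)
obs 3: x=0 → posterior Dirichlet(5/2, 13/4, 10, 4, 9/4)
obs 4: x=0 → posterior Dirichlet(7/2, 13/4, 10, 4, 9/4)
obs 5: x=0 → posterior Dirichlet(9/2, 13/4, 10, 4, 9/4)
obs 6: x=1 → posterior Dirichlet(9/2, 17/4, 10, 4, 9/4)
obs 7: x=4 → posterior Dirichlet(9/2, 17/4, 10, 4, 13/4)
obs 8: x=0 → posterior Dirichlet(11/2, 17/4, 10, 4, 13/4)
obs 9: x=4 → posterior Dirichlet(11/2, 17/4, 10, 4, 17/4)
obs 10: x=2 → posterior Dirichlet(11/2, 17/4, 11, 4, 17/4)
obs 11: x=4 → posterior Dirichlet(11/2, 17/4, 11, 4, 21/4)
obs 12: x=0 → posterior Dirichlet(13/2, 17/4, 11, 4, 21/4)
obs 13: x=2 → posterior Dirichlet(13/2, 17/4, 12, 4, 21/4)
obs 14: x=0 → posterior Dirichlet(15/2, 17/4, 12, 4, 21/4)

13/112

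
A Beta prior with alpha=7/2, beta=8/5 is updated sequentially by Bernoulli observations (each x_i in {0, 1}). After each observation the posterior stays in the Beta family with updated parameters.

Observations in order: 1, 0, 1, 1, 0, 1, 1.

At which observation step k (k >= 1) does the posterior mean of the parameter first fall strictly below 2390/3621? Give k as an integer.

obs 1: x=1 → posterior Beta(9/2, 8/5)
obs 2: x=0 → posterior Beta(9/2, 13/5)
obs 3: x=1 → posterior Beta(11/2, 13/5)
obs 4: x=1 → posterior Beta(13/2, 13/5)
obs 5: x=0 → posterior Beta(13/2, 18/5)
obs 6: x=1 → posterior Beta(15/2, 18/5)
obs 7: x=1 → posterior Beta(17/2, 18/5)

k = 2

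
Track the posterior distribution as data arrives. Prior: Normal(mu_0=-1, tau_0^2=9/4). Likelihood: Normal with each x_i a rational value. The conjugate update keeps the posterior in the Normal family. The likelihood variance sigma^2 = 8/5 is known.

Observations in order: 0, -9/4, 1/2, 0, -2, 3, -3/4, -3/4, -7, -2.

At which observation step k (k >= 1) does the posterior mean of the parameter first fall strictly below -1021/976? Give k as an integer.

k = 2

obs 1: x=0 → posterior Normal(-32/77, 72/77)
obs 2: x=-9/4 → posterior Normal(-533/488, 36/61)
obs 3: x=1/2 → posterior Normal(-443/668, 72/167)
obs 4: x=0 → posterior Normal(-443/848, 18/53)
obs 5: x=-2 → posterior Normal(-803/1028, 72/257)
obs 6: x=3 → posterior Normal(-263/1208, 36/151)
obs 7: x=-3/4 → posterior Normal(-199/694, 72/347)
obs 8: x=-3/4 → posterior Normal(-533/1568, 9/49)
obs 9: x=-7 → posterior Normal(-1793/1748, 72/437)
obs 10: x=-2 → posterior Normal(-2153/1928, 36/241)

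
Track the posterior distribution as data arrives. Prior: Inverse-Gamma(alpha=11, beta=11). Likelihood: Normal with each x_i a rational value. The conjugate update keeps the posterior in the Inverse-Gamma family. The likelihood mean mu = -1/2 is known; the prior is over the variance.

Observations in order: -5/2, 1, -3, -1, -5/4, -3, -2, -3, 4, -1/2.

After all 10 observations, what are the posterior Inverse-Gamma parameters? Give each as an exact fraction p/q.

obs 1: x=-5/2 → posterior Inverse-Gamma(23/2, 13)
obs 2: x=1 → posterior Inverse-Gamma(12, 113/8)
obs 3: x=-3 → posterior Inverse-Gamma(25/2, 69/4)
obs 4: x=-1 → posterior Inverse-Gamma(13, 139/8)
obs 5: x=-5/4 → posterior Inverse-Gamma(27/2, 565/32)
obs 6: x=-3 → posterior Inverse-Gamma(14, 665/32)
obs 7: x=-2 → posterior Inverse-Gamma(29/2, 701/32)
obs 8: x=-3 → posterior Inverse-Gamma(15, 801/32)
obs 9: x=4 → posterior Inverse-Gamma(31/2, 1125/32)
obs 10: x=-1/2 → posterior Inverse-Gamma(16, 1125/32)

alpha=16, beta=1125/32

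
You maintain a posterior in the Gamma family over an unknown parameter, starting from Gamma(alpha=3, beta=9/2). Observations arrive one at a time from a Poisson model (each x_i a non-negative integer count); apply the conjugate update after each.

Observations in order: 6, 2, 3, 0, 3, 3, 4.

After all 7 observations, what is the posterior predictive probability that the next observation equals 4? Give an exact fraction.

obs 1: x=6 → posterior Gamma(9, 11/2)
obs 2: x=2 → posterior Gamma(11, 13/2)
obs 3: x=3 → posterior Gamma(14, 15/2)
obs 4: x=0 → posterior Gamma(14, 17/2)
obs 5: x=3 → posterior Gamma(17, 19/2)
obs 6: x=3 → posterior Gamma(20, 21/2)
obs 7: x=4 → posterior Gamma(24, 23/2)

5394176581208710203307141781984236512/55511151231257827021181583404541015625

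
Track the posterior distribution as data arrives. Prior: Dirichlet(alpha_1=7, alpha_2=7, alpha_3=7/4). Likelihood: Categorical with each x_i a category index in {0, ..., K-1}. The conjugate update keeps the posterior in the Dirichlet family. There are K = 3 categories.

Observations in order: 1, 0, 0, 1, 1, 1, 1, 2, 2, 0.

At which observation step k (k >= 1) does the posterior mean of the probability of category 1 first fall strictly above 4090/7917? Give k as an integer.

obs 1: x=1 → posterior Dirichlet(7, 8, 7/4)
obs 2: x=0 → posterior Dirichlet(8, 8, 7/4)
obs 3: x=0 → posterior Dirichlet(9, 8, 7/4)
obs 4: x=1 → posterior Dirichlet(9, 9, 7/4)
obs 5: x=1 → posterior Dirichlet(9, 10, 7/4)
obs 6: x=1 → posterior Dirichlet(9, 11, 7/4)
obs 7: x=1 → posterior Dirichlet(9, 12, 7/4)
obs 8: x=2 → posterior Dirichlet(9, 12, 11/4)
obs 9: x=2 → posterior Dirichlet(9, 12, 15/4)
obs 10: x=0 → posterior Dirichlet(10, 12, 15/4)

k = 7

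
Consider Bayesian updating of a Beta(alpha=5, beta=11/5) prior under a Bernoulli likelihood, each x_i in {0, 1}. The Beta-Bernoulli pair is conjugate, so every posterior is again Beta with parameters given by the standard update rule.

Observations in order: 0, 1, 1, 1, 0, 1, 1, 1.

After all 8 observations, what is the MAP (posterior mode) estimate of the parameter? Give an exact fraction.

obs 1: x=0 → posterior Beta(5, 16/5)
obs 2: x=1 → posterior Beta(6, 16/5)
obs 3: x=1 → posterior Beta(7, 16/5)
obs 4: x=1 → posterior Beta(8, 16/5)
obs 5: x=0 → posterior Beta(8, 21/5)
obs 6: x=1 → posterior Beta(9, 21/5)
obs 7: x=1 → posterior Beta(10, 21/5)
obs 8: x=1 → posterior Beta(11, 21/5)

25/33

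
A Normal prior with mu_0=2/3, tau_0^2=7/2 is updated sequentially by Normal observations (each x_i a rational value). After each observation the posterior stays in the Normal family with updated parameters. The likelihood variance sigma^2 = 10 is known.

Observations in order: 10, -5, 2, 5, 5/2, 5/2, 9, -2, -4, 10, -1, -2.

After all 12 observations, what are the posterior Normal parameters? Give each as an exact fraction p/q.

obs 1: x=10 → posterior Normal(250/81, 70/27)
obs 2: x=-5 → posterior Normal(145/102, 35/17)
obs 3: x=2 → posterior Normal(187/123, 70/41)
obs 4: x=5 → posterior Normal(73/36, 35/24)
obs 5: x=5/2 → posterior Normal(689/330, 14/11)
obs 6: x=5/2 → posterior Normal(397/186, 35/31)
obs 7: x=9 → posterior Normal(586/207, 70/69)
obs 8: x=-2 → posterior Normal(136/57, 35/38)
obs 9: x=-4 → posterior Normal(460/249, 70/83)
obs 10: x=10 → posterior Normal(67/27, 7/9)
obs 11: x=-1 → posterior Normal(649/291, 70/97)
obs 12: x=-2 → posterior Normal(607/312, 35/52)

mu_0=607/312, tau_0^2=35/52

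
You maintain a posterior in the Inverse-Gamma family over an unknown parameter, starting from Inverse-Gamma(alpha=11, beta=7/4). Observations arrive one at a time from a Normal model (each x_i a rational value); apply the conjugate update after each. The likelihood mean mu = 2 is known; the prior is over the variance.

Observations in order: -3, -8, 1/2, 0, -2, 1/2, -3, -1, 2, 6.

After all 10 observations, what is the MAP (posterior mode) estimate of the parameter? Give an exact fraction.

203/34

obs 1: x=-3 → posterior Inverse-Gamma(23/2, 57/4)
obs 2: x=-8 → posterior Inverse-Gamma(12, 257/4)
obs 3: x=1/2 → posterior Inverse-Gamma(25/2, 523/8)
obs 4: x=0 → posterior Inverse-Gamma(13, 539/8)
obs 5: x=-2 → posterior Inverse-Gamma(27/2, 603/8)
obs 6: x=1/2 → posterior Inverse-Gamma(14, 153/2)
obs 7: x=-3 → posterior Inverse-Gamma(29/2, 89)
obs 8: x=-1 → posterior Inverse-Gamma(15, 187/2)
obs 9: x=2 → posterior Inverse-Gamma(31/2, 187/2)
obs 10: x=6 → posterior Inverse-Gamma(16, 203/2)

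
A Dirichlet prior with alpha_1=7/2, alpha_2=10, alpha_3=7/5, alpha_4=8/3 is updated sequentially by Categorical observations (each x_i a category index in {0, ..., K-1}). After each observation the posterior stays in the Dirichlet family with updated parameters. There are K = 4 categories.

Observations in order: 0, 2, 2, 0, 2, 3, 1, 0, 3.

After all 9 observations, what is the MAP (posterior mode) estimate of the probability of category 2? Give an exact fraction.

obs 1: x=0 → posterior Dirichlet(9/2, 10, 7/5, 8/3)
obs 2: x=2 → posterior Dirichlet(9/2, 10, 12/5, 8/3)
obs 3: x=2 → posterior Dirichlet(9/2, 10, 17/5, 8/3)
obs 4: x=0 → posterior Dirichlet(11/2, 10, 17/5, 8/3)
obs 5: x=2 → posterior Dirichlet(11/2, 10, 22/5, 8/3)
obs 6: x=3 → posterior Dirichlet(11/2, 10, 22/5, 11/3)
obs 7: x=1 → posterior Dirichlet(11/2, 11, 22/5, 11/3)
obs 8: x=0 → posterior Dirichlet(13/2, 11, 22/5, 11/3)
obs 9: x=3 → posterior Dirichlet(13/2, 11, 22/5, 14/3)

102/677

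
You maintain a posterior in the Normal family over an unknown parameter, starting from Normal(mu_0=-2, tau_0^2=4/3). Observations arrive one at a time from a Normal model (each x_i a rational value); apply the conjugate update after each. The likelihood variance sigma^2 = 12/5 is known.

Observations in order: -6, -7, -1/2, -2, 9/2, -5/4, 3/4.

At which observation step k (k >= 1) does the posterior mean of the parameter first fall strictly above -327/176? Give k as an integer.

k = 7

obs 1: x=-6 → posterior Normal(-24/7, 6/7)
obs 2: x=-7 → posterior Normal(-83/19, 12/19)
obs 3: x=-1/2 → posterior Normal(-57/16, 1/2)
obs 4: x=-2 → posterior Normal(-191/58, 12/29)
obs 5: x=9/2 → posterior Normal(-73/34, 6/17)
obs 6: x=-5/4 → posterior Normal(-317/156, 4/13)
obs 7: x=3/4 → posterior Normal(-151/88, 3/11)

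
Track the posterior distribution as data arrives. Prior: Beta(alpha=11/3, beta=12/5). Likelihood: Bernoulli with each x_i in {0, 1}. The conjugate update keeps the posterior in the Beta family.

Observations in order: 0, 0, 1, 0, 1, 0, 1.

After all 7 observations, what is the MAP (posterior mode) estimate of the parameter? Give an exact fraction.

85/166

obs 1: x=0 → posterior Beta(11/3, 17/5)
obs 2: x=0 → posterior Beta(11/3, 22/5)
obs 3: x=1 → posterior Beta(14/3, 22/5)
obs 4: x=0 → posterior Beta(14/3, 27/5)
obs 5: x=1 → posterior Beta(17/3, 27/5)
obs 6: x=0 → posterior Beta(17/3, 32/5)
obs 7: x=1 → posterior Beta(20/3, 32/5)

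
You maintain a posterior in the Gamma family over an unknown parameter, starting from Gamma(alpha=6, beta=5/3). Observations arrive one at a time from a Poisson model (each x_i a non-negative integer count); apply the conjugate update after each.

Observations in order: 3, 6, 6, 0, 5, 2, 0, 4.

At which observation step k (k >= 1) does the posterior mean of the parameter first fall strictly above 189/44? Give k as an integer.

obs 1: x=3 → posterior Gamma(9, 8/3)
obs 2: x=6 → posterior Gamma(15, 11/3)
obs 3: x=6 → posterior Gamma(21, 14/3)
obs 4: x=0 → posterior Gamma(21, 17/3)
obs 5: x=5 → posterior Gamma(26, 20/3)
obs 6: x=2 → posterior Gamma(28, 23/3)
obs 7: x=0 → posterior Gamma(28, 26/3)
obs 8: x=4 → posterior Gamma(32, 29/3)

k = 3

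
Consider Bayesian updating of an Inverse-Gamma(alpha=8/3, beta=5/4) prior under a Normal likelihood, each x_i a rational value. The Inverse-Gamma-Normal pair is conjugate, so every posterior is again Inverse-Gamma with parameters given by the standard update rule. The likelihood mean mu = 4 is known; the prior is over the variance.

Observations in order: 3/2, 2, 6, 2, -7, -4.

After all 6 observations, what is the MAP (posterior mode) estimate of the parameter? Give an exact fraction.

2469/160

obs 1: x=3/2 → posterior Inverse-Gamma(19/6, 35/8)
obs 2: x=2 → posterior Inverse-Gamma(11/3, 51/8)
obs 3: x=6 → posterior Inverse-Gamma(25/6, 67/8)
obs 4: x=2 → posterior Inverse-Gamma(14/3, 83/8)
obs 5: x=-7 → posterior Inverse-Gamma(31/6, 567/8)
obs 6: x=-4 → posterior Inverse-Gamma(17/3, 823/8)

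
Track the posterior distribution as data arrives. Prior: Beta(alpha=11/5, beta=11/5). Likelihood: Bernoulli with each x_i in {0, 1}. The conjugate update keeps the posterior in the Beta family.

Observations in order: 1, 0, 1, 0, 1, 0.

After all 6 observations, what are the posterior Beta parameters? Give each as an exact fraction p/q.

obs 1: x=1 → posterior Beta(16/5, 11/5)
obs 2: x=0 → posterior Beta(16/5, 16/5)
obs 3: x=1 → posterior Beta(21/5, 16/5)
obs 4: x=0 → posterior Beta(21/5, 21/5)
obs 5: x=1 → posterior Beta(26/5, 21/5)
obs 6: x=0 → posterior Beta(26/5, 26/5)

alpha=26/5, beta=26/5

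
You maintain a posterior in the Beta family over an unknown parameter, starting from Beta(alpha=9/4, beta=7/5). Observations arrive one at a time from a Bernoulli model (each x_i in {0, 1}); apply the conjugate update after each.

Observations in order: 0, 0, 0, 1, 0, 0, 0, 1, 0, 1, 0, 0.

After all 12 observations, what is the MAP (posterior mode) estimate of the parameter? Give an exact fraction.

85/273

obs 1: x=0 → posterior Beta(9/4, 12/5)
obs 2: x=0 → posterior Beta(9/4, 17/5)
obs 3: x=0 → posterior Beta(9/4, 22/5)
obs 4: x=1 → posterior Beta(13/4, 22/5)
obs 5: x=0 → posterior Beta(13/4, 27/5)
obs 6: x=0 → posterior Beta(13/4, 32/5)
obs 7: x=0 → posterior Beta(13/4, 37/5)
obs 8: x=1 → posterior Beta(17/4, 37/5)
obs 9: x=0 → posterior Beta(17/4, 42/5)
obs 10: x=1 → posterior Beta(21/4, 42/5)
obs 11: x=0 → posterior Beta(21/4, 47/5)
obs 12: x=0 → posterior Beta(21/4, 52/5)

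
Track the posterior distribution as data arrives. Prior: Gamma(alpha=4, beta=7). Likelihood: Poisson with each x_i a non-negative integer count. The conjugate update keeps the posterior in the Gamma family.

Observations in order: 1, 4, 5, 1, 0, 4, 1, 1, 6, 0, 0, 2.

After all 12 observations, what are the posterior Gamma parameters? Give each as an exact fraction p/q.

alpha=29, beta=19

obs 1: x=1 → posterior Gamma(5, 8)
obs 2: x=4 → posterior Gamma(9, 9)
obs 3: x=5 → posterior Gamma(14, 10)
obs 4: x=1 → posterior Gamma(15, 11)
obs 5: x=0 → posterior Gamma(15, 12)
obs 6: x=4 → posterior Gamma(19, 13)
obs 7: x=1 → posterior Gamma(20, 14)
obs 8: x=1 → posterior Gamma(21, 15)
obs 9: x=6 → posterior Gamma(27, 16)
obs 10: x=0 → posterior Gamma(27, 17)
obs 11: x=0 → posterior Gamma(27, 18)
obs 12: x=2 → posterior Gamma(29, 19)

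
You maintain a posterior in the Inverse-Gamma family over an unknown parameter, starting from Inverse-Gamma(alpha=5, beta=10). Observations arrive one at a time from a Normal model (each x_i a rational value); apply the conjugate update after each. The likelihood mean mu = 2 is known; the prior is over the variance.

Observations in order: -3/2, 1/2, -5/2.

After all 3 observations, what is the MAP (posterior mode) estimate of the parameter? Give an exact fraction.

73/20

obs 1: x=-3/2 → posterior Inverse-Gamma(11/2, 129/8)
obs 2: x=1/2 → posterior Inverse-Gamma(6, 69/4)
obs 3: x=-5/2 → posterior Inverse-Gamma(13/2, 219/8)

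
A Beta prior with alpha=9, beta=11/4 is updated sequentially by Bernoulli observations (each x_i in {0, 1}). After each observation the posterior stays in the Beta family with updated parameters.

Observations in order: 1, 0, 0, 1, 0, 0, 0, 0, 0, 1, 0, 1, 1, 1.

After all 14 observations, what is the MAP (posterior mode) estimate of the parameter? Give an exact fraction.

56/95

obs 1: x=1 → posterior Beta(10, 11/4)
obs 2: x=0 → posterior Beta(10, 15/4)
obs 3: x=0 → posterior Beta(10, 19/4)
obs 4: x=1 → posterior Beta(11, 19/4)
obs 5: x=0 → posterior Beta(11, 23/4)
obs 6: x=0 → posterior Beta(11, 27/4)
obs 7: x=0 → posterior Beta(11, 31/4)
obs 8: x=0 → posterior Beta(11, 35/4)
obs 9: x=0 → posterior Beta(11, 39/4)
obs 10: x=1 → posterior Beta(12, 39/4)
obs 11: x=0 → posterior Beta(12, 43/4)
obs 12: x=1 → posterior Beta(13, 43/4)
obs 13: x=1 → posterior Beta(14, 43/4)
obs 14: x=1 → posterior Beta(15, 43/4)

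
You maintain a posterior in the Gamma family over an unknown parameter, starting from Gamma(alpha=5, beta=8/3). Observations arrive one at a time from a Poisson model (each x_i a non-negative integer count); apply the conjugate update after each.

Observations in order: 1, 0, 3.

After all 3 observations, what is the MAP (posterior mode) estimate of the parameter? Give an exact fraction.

24/17

obs 1: x=1 → posterior Gamma(6, 11/3)
obs 2: x=0 → posterior Gamma(6, 14/3)
obs 3: x=3 → posterior Gamma(9, 17/3)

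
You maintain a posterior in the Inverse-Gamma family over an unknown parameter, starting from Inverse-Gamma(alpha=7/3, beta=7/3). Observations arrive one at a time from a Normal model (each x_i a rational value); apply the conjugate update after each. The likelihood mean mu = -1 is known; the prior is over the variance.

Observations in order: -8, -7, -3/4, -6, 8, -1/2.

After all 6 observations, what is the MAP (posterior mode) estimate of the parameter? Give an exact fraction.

obs 1: x=-8 → posterior Inverse-Gamma(17/6, 161/6)
obs 2: x=-7 → posterior Inverse-Gamma(10/3, 269/6)
obs 3: x=-3/4 → posterior Inverse-Gamma(23/6, 4307/96)
obs 4: x=-6 → posterior Inverse-Gamma(13/3, 5507/96)
obs 5: x=8 → posterior Inverse-Gamma(29/6, 9395/96)
obs 6: x=-1/2 → posterior Inverse-Gamma(16/3, 9407/96)

9407/608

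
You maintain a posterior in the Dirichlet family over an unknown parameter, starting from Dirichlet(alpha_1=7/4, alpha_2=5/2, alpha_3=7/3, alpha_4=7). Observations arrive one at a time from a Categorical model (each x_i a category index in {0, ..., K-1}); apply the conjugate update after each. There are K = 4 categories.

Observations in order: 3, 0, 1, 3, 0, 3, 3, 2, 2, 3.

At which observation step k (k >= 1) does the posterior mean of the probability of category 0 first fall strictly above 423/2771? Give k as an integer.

obs 1: x=3 → posterior Dirichlet(7/4, 5/2, 7/3, 8)
obs 2: x=0 → posterior Dirichlet(11/4, 5/2, 7/3, 8)
obs 3: x=1 → posterior Dirichlet(11/4, 7/2, 7/3, 8)
obs 4: x=3 → posterior Dirichlet(11/4, 7/2, 7/3, 9)
obs 5: x=0 → posterior Dirichlet(15/4, 7/2, 7/3, 9)
obs 6: x=3 → posterior Dirichlet(15/4, 7/2, 7/3, 10)
obs 7: x=3 → posterior Dirichlet(15/4, 7/2, 7/3, 11)
obs 8: x=2 → posterior Dirichlet(15/4, 7/2, 10/3, 11)
obs 9: x=2 → posterior Dirichlet(15/4, 7/2, 13/3, 11)
obs 10: x=3 → posterior Dirichlet(15/4, 7/2, 13/3, 12)

k = 2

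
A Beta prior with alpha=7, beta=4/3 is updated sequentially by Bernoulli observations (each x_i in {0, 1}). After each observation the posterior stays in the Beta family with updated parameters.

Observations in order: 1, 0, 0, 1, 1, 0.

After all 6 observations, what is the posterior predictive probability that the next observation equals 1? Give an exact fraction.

obs 1: x=1 → posterior Beta(8, 4/3)
obs 2: x=0 → posterior Beta(8, 7/3)
obs 3: x=0 → posterior Beta(8, 10/3)
obs 4: x=1 → posterior Beta(9, 10/3)
obs 5: x=1 → posterior Beta(10, 10/3)
obs 6: x=0 → posterior Beta(10, 13/3)

30/43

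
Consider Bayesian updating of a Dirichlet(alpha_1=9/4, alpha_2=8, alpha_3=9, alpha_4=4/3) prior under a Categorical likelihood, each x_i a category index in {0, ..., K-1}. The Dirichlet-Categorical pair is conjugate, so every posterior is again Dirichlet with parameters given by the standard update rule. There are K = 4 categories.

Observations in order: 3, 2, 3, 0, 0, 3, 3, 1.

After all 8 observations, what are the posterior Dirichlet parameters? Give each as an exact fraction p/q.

alpha_1=17/4, alpha_2=9, alpha_3=10, alpha_4=16/3

obs 1: x=3 → posterior Dirichlet(9/4, 8, 9, 7/3)
obs 2: x=2 → posterior Dirichlet(9/4, 8, 10, 7/3)
obs 3: x=3 → posterior Dirichlet(9/4, 8, 10, 10/3)
obs 4: x=0 → posterior Dirichlet(13/4, 8, 10, 10/3)
obs 5: x=0 → posterior Dirichlet(17/4, 8, 10, 10/3)
obs 6: x=3 → posterior Dirichlet(17/4, 8, 10, 13/3)
obs 7: x=3 → posterior Dirichlet(17/4, 8, 10, 16/3)
obs 8: x=1 → posterior Dirichlet(17/4, 9, 10, 16/3)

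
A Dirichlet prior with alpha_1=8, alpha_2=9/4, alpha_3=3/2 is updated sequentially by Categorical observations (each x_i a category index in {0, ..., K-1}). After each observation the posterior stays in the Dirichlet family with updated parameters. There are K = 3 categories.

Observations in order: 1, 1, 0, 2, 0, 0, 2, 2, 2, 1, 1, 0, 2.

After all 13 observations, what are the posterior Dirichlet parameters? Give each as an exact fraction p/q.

obs 1: x=1 → posterior Dirichlet(8, 13/4, 3/2)
obs 2: x=1 → posterior Dirichlet(8, 17/4, 3/2)
obs 3: x=0 → posterior Dirichlet(9, 17/4, 3/2)
obs 4: x=2 → posterior Dirichlet(9, 17/4, 5/2)
obs 5: x=0 → posterior Dirichlet(10, 17/4, 5/2)
obs 6: x=0 → posterior Dirichlet(11, 17/4, 5/2)
obs 7: x=2 → posterior Dirichlet(11, 17/4, 7/2)
obs 8: x=2 → posterior Dirichlet(11, 17/4, 9/2)
obs 9: x=2 → posterior Dirichlet(11, 17/4, 11/2)
obs 10: x=1 → posterior Dirichlet(11, 21/4, 11/2)
obs 11: x=1 → posterior Dirichlet(11, 25/4, 11/2)
obs 12: x=0 → posterior Dirichlet(12, 25/4, 11/2)
obs 13: x=2 → posterior Dirichlet(12, 25/4, 13/2)

alpha_1=12, alpha_2=25/4, alpha_3=13/2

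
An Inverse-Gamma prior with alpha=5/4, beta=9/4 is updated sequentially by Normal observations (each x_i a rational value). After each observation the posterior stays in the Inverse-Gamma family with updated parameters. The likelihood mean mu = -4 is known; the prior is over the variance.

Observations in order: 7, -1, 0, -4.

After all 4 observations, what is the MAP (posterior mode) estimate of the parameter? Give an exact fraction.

obs 1: x=7 → posterior Inverse-Gamma(7/4, 251/4)
obs 2: x=-1 → posterior Inverse-Gamma(9/4, 269/4)
obs 3: x=0 → posterior Inverse-Gamma(11/4, 301/4)
obs 4: x=-4 → posterior Inverse-Gamma(13/4, 301/4)

301/17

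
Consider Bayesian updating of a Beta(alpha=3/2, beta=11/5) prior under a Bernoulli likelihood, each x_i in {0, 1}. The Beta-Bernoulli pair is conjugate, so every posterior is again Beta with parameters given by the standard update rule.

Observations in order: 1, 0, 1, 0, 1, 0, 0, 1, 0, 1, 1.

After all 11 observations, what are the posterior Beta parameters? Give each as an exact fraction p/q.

obs 1: x=1 → posterior Beta(5/2, 11/5)
obs 2: x=0 → posterior Beta(5/2, 16/5)
obs 3: x=1 → posterior Beta(7/2, 16/5)
obs 4: x=0 → posterior Beta(7/2, 21/5)
obs 5: x=1 → posterior Beta(9/2, 21/5)
obs 6: x=0 → posterior Beta(9/2, 26/5)
obs 7: x=0 → posterior Beta(9/2, 31/5)
obs 8: x=1 → posterior Beta(11/2, 31/5)
obs 9: x=0 → posterior Beta(11/2, 36/5)
obs 10: x=1 → posterior Beta(13/2, 36/5)
obs 11: x=1 → posterior Beta(15/2, 36/5)

alpha=15/2, beta=36/5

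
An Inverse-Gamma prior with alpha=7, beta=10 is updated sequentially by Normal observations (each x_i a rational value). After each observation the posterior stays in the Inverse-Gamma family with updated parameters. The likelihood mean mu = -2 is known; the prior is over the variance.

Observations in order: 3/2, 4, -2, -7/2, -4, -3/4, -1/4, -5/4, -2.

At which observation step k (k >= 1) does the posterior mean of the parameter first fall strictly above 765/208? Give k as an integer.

k = 2

obs 1: x=3/2 → posterior Inverse-Gamma(15/2, 129/8)
obs 2: x=4 → posterior Inverse-Gamma(8, 273/8)
obs 3: x=-2 → posterior Inverse-Gamma(17/2, 273/8)
obs 4: x=-7/2 → posterior Inverse-Gamma(9, 141/4)
obs 5: x=-4 → posterior Inverse-Gamma(19/2, 149/4)
obs 6: x=-3/4 → posterior Inverse-Gamma(10, 1217/32)
obs 7: x=-1/4 → posterior Inverse-Gamma(21/2, 633/16)
obs 8: x=-5/4 → posterior Inverse-Gamma(11, 1275/32)
obs 9: x=-2 → posterior Inverse-Gamma(23/2, 1275/32)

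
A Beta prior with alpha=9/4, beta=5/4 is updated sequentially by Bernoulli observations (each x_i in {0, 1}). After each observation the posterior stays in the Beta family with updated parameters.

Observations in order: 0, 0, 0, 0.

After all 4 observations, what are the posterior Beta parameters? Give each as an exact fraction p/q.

obs 1: x=0 → posterior Beta(9/4, 9/4)
obs 2: x=0 → posterior Beta(9/4, 13/4)
obs 3: x=0 → posterior Beta(9/4, 17/4)
obs 4: x=0 → posterior Beta(9/4, 21/4)

alpha=9/4, beta=21/4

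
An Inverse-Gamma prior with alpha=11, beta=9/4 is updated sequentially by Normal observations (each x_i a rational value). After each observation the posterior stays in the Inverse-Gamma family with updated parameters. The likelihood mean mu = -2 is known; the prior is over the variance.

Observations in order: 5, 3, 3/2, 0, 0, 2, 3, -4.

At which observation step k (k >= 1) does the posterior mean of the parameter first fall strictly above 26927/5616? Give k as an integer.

k = 7

obs 1: x=5 → posterior Inverse-Gamma(23/2, 107/4)
obs 2: x=3 → posterior Inverse-Gamma(12, 157/4)
obs 3: x=3/2 → posterior Inverse-Gamma(25/2, 363/8)
obs 4: x=0 → posterior Inverse-Gamma(13, 379/8)
obs 5: x=0 → posterior Inverse-Gamma(27/2, 395/8)
obs 6: x=2 → posterior Inverse-Gamma(14, 459/8)
obs 7: x=3 → posterior Inverse-Gamma(29/2, 559/8)
obs 8: x=-4 → posterior Inverse-Gamma(15, 575/8)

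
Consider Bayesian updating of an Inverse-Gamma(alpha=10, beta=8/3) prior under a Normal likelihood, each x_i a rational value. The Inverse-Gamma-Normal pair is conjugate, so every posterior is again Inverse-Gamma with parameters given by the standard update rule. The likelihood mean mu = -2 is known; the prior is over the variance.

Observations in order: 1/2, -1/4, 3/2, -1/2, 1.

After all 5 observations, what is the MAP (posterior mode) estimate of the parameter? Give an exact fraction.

1831/1296

obs 1: x=1/2 → posterior Inverse-Gamma(21/2, 139/24)
obs 2: x=-1/4 → posterior Inverse-Gamma(11, 703/96)
obs 3: x=3/2 → posterior Inverse-Gamma(23/2, 1291/96)
obs 4: x=-1/2 → posterior Inverse-Gamma(12, 1399/96)
obs 5: x=1 → posterior Inverse-Gamma(25/2, 1831/96)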